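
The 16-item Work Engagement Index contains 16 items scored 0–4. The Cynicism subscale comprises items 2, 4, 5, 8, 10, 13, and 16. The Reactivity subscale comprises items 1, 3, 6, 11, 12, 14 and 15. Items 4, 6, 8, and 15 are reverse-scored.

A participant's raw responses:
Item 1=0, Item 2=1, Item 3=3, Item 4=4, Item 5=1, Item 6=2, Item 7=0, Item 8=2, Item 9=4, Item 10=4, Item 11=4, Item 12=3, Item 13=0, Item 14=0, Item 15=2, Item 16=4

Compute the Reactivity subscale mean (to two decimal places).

2.00

Reactivity items: 1, 3, 6, 11, 12, 14, 15.
Of these, items 6 & 15 are reverse-scored; on a 0–4 scale, reversed = 4 − raw.
  item 1: 0
  item 3: 3
  item 6: 4 − 2 = 2
  item 11: 4
  item 12: 3
  item 14: 0
  item 15: 4 − 2 = 2
Sum = 0 + 3 + 2 + 4 + 3 + 0 + 2 = 14
Mean = 14 / 7 = 2.00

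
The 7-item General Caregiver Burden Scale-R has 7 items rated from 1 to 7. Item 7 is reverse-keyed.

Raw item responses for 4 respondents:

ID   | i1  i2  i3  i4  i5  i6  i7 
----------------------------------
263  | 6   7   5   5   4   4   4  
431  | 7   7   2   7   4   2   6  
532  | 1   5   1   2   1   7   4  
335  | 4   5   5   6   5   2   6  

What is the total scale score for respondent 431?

31

Respondent 431 raw: 7, 7, 2, 7, 4, 2, 6.
Reverse-coded (reversed = (1+7) − raw = 8 − raw):
  item 1: 7
  item 2: 7
  item 3: 2
  item 4: 7
  item 5: 4
  item 6: 2
  item 7: 8 − 6 = 2
Sum = 7 + 7 + 2 + 7 + 4 + 2 + 2 = 31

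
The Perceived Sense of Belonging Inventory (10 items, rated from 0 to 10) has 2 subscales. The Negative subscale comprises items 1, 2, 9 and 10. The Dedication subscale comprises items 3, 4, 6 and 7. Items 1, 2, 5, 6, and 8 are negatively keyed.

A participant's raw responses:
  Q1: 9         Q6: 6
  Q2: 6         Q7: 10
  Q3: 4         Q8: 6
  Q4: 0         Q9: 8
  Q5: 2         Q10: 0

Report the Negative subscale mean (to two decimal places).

3.25

Negative items: 1, 2, 9, 10.
Of these, items 1 & 2 are negatively keyed; reversed = (0+10) − raw = 10 − raw.
  item 1: 10 − 9 = 1
  item 2: 10 − 6 = 4
  item 9: 8
  item 10: 0
Sum = 1 + 4 + 8 + 0 = 13
Mean = 13 / 4 = 3.25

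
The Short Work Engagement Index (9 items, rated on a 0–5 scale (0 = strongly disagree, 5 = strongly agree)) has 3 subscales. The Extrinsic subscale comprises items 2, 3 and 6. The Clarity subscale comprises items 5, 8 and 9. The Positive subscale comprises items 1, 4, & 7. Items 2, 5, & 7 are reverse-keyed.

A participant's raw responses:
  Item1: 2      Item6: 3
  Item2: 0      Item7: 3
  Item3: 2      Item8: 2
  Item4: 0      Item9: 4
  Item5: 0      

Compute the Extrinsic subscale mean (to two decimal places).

Extrinsic items: 2, 3, 6.
Of these, item 2 is reverse-keyed; on a 0–5 scale, reversed = 5 − raw.
  item 2: 5 − 0 = 5
  item 3: 2
  item 6: 3
Sum = 5 + 2 + 3 = 10
Mean = 10 / 3 = 3.33

3.33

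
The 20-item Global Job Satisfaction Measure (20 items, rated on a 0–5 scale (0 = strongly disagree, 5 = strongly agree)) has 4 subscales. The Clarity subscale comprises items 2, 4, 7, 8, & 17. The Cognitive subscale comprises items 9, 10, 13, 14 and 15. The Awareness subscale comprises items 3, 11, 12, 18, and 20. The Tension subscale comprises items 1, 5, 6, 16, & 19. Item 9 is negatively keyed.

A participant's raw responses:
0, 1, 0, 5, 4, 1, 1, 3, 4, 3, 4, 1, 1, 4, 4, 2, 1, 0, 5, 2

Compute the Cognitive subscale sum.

Cognitive items: 9, 10, 13, 14, 15.
Of these, item 9 is negatively keyed; on a 0–5 scale, reversed = 5 − raw.
  item 9: 5 − 4 = 1
  item 10: 3
  item 13: 1
  item 14: 4
  item 15: 4
Sum = 1 + 3 + 1 + 4 + 4 = 13

13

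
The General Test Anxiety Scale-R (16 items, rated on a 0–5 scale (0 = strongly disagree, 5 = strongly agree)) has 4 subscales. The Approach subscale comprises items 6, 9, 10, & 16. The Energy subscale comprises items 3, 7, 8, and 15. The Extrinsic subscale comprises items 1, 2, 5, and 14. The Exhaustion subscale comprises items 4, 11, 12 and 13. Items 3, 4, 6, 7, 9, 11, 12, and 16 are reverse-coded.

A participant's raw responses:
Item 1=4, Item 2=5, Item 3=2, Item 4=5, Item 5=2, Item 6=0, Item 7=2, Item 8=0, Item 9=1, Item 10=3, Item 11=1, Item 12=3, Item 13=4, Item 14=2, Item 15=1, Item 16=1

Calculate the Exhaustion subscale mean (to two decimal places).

2.50

Exhaustion items: 4, 11, 12, 13.
Of these, items 4, 11, & 12 are reverse-coded; reversed = (0+5) − raw = 5 − raw.
  item 4: 5 − 5 = 0
  item 11: 5 − 1 = 4
  item 12: 5 − 3 = 2
  item 13: 4
Sum = 0 + 4 + 2 + 4 = 10
Mean = 10 / 4 = 2.50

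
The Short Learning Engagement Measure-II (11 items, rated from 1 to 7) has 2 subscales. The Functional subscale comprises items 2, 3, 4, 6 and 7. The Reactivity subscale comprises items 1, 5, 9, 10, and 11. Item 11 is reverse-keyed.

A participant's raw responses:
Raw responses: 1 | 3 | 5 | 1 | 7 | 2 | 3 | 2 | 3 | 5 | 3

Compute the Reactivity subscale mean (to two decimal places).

Reactivity items: 1, 5, 9, 10, 11.
Of these, item 11 is reverse-keyed; on a 1–7 scale, reversed = 8 − raw.
  item 1: 1
  item 5: 7
  item 9: 3
  item 10: 5
  item 11: 8 − 3 = 5
Sum = 1 + 7 + 3 + 5 + 5 = 21
Mean = 21 / 5 = 4.20

4.20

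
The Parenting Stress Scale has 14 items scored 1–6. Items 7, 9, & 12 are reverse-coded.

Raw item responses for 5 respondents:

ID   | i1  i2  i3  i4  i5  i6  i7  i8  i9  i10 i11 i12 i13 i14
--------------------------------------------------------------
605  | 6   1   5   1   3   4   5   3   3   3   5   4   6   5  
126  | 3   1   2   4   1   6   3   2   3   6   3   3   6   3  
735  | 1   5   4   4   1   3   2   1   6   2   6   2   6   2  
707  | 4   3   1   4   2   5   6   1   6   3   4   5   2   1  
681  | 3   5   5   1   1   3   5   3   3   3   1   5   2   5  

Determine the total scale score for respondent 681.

40

Respondent 681 raw: 3, 5, 5, 1, 1, 3, 5, 3, 3, 3, 1, 5, 2, 5.
Reverse-coded (reverse-coded value = 7 − response):
  item 1: 3
  item 2: 5
  item 3: 5
  item 4: 1
  item 5: 1
  item 6: 3
  item 7: 7 − 5 = 2
  item 8: 3
  item 9: 7 − 3 = 4
  item 10: 3
  item 11: 1
  item 12: 7 − 5 = 2
  item 13: 2
  item 14: 5
Sum = 3 + 5 + 5 + 1 + 1 + 3 + 2 + 3 + 4 + 3 + 1 + 2 + 2 + 5 = 40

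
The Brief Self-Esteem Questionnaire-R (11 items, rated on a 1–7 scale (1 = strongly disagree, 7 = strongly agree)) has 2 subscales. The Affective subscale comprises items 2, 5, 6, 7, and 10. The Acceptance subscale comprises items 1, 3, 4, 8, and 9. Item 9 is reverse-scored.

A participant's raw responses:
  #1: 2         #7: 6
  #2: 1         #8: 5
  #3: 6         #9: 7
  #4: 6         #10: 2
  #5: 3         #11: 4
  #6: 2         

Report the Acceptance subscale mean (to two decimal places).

Acceptance items: 1, 3, 4, 8, 9.
Of these, item 9 is reverse-scored; reverse-coded value = 8 − response.
  item 1: 2
  item 3: 6
  item 4: 6
  item 8: 5
  item 9: 8 − 7 = 1
Sum = 2 + 6 + 6 + 5 + 1 = 20
Mean = 20 / 5 = 4.00

4.00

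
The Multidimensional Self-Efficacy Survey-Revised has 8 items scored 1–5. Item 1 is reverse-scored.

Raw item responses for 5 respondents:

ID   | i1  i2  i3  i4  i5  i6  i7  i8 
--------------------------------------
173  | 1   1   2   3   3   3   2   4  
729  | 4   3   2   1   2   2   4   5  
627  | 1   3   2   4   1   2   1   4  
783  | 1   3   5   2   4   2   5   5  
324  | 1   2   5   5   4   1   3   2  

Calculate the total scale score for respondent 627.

22

Respondent 627 raw: 1, 3, 2, 4, 1, 2, 1, 4.
Reverse-coded (reverse-coded value = 6 − response):
  item 1: 6 − 1 = 5
  item 2: 3
  item 3: 2
  item 4: 4
  item 5: 1
  item 6: 2
  item 7: 1
  item 8: 4
Sum = 5 + 3 + 2 + 4 + 1 + 2 + 1 + 4 = 22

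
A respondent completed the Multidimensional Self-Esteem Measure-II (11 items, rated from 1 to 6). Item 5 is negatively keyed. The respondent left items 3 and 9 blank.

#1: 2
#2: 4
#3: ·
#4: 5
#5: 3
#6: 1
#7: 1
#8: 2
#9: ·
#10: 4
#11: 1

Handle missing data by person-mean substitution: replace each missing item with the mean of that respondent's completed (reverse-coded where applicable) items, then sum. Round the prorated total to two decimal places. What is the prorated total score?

29.33

Reverse-coded (reversed = (1+6) − raw = 7 − raw):
  item 5: 7 − 3 = 4
Completed scored items (9 of 11): 2, 4, 5, 4, 1, 1, 2, 4, 1; sum = 24.
Person mean = 24 / 9 ≈ 2.6667
Prorated total = (24 / 9) × 11 = 29.33 (to 2 dp)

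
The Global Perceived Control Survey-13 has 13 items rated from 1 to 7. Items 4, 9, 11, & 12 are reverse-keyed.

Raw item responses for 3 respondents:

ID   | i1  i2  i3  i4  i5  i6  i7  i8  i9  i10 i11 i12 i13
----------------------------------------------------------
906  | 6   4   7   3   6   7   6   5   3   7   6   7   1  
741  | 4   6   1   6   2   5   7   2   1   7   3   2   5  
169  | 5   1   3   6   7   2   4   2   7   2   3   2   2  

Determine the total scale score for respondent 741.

Respondent 741 raw: 4, 6, 1, 6, 2, 5, 7, 2, 1, 7, 3, 2, 5.
Reverse-coded (reversed = (1+7) − raw = 8 − raw):
  item 1: 4
  item 2: 6
  item 3: 1
  item 4: 8 − 6 = 2
  item 5: 2
  item 6: 5
  item 7: 7
  item 8: 2
  item 9: 8 − 1 = 7
  item 10: 7
  item 11: 8 − 3 = 5
  item 12: 8 − 2 = 6
  item 13: 5
Sum = 4 + 6 + 1 + 2 + 2 + 5 + 7 + 2 + 7 + 7 + 5 + 6 + 5 = 59

59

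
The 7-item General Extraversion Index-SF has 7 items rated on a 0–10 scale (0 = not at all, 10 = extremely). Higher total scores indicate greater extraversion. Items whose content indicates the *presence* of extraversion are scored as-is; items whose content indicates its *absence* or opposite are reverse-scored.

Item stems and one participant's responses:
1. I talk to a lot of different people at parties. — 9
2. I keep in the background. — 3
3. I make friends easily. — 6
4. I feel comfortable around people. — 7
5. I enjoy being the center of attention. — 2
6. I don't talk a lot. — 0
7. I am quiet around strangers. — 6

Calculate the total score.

Items 2, 6, 7 describe the absence/opposite of extraversion → reverse-score.
on a 0–10 scale, reversed = 10 − raw.
  item 1: 9
  item 2: 10 − 3 = 7
  item 3: 6
  item 4: 7
  item 5: 2
  item 6: 10 − 0 = 10
  item 7: 10 − 6 = 4
Total = 9 + 7 + 6 + 7 + 2 + 10 + 4 = 45

45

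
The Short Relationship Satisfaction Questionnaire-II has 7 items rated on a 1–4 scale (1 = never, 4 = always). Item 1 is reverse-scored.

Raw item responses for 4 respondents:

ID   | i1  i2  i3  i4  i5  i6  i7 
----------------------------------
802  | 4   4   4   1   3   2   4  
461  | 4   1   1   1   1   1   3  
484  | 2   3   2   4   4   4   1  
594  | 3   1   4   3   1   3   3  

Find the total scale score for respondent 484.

Respondent 484 raw: 2, 3, 2, 4, 4, 4, 1.
Reverse-coded (reversed = (1+4) − raw = 5 − raw):
  item 1: 5 − 2 = 3
  item 2: 3
  item 3: 2
  item 4: 4
  item 5: 4
  item 6: 4
  item 7: 1
Sum = 3 + 3 + 2 + 4 + 4 + 4 + 1 = 21

21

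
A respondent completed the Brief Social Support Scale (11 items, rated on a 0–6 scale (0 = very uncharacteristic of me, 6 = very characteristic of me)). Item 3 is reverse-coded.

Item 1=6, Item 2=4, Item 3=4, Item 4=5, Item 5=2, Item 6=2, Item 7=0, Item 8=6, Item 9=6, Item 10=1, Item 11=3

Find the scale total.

Raw sum = 39. Reverse-coded items: 3; their raw sum = 4.
Each reversal replaces raw with 6 − raw, changing the total by 6 − 2·raw per item.
Total = 39 + 1·6 − 2·4 = 39 + 6 − 8 = 37

37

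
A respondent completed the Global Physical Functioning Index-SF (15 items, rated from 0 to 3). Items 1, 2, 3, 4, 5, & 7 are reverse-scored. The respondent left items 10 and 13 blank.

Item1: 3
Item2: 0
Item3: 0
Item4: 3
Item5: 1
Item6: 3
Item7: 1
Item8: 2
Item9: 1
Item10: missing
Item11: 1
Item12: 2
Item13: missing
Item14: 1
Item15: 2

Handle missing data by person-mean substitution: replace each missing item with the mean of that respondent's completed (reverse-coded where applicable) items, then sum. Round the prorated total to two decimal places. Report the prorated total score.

Reverse-coded (reversed = (0+3) − raw = 3 − raw):
  item 1: 3 − 3 = 0
  item 2: 3 − 0 = 3
  item 3: 3 − 0 = 3
  item 4: 3 − 3 = 0
  item 5: 3 − 1 = 2
  item 7: 3 − 1 = 2
Completed scored items (13 of 15): 0, 3, 3, 0, 2, 3, 2, 2, 1, 1, 2, 1, 2; sum = 22.
Person mean = 22 / 13 ≈ 1.6923
Prorated total = (22 / 13) × 15 = 25.38 (to 2 dp)

25.38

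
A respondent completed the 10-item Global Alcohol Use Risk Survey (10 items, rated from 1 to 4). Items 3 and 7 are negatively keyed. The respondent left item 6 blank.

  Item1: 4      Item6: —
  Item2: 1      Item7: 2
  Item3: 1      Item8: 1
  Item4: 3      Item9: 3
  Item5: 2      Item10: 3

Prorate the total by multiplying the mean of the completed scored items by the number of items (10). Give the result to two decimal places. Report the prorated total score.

Reverse-coded (reversed = (1+4) − raw = 5 − raw):
  item 3: 5 − 1 = 4
  item 7: 5 − 2 = 3
Completed scored items (9 of 10): 4, 1, 4, 3, 2, 3, 1, 3, 3; sum = 24.
Person mean = 24 / 9 ≈ 2.6667
Prorated total = (24 / 9) × 10 = 26.67 (to 2 dp)

26.67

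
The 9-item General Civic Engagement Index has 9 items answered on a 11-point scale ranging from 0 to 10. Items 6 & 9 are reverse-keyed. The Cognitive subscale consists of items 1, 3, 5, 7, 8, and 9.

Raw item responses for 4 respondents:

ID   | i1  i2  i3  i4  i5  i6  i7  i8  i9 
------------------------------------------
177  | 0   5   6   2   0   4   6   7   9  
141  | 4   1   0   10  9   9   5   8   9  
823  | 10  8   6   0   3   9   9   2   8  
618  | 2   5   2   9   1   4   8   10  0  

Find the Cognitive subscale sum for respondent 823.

32

Respondent 823 raw: 10, 8, 6, 0, 3, 9, 9, 2, 8.
Cognitive items: 1, 3, 5, 7, 8, 9.
Reverse-coded (on a 0–10 scale, reversed = 10 − raw):
  item 1: 10
  item 3: 6
  item 5: 3
  item 7: 9
  item 8: 2
  item 9: 10 − 8 = 2
Sum = 10 + 6 + 3 + 9 + 2 + 2 = 32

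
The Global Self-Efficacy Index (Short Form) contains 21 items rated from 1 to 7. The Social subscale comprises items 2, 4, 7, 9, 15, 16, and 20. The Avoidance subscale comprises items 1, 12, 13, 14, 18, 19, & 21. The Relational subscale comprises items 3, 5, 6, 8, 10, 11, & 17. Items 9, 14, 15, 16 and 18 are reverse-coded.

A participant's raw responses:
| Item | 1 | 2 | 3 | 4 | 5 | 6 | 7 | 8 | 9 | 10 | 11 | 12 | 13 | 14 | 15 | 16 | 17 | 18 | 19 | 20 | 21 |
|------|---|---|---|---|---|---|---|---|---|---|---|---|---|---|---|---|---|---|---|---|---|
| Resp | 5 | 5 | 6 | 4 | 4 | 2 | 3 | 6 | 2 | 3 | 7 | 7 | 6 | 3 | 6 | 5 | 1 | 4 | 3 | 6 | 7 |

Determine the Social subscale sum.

Social items: 2, 4, 7, 9, 15, 16, 20.
Of these, items 9, 15 and 16 are reverse-coded; reverse-coded value = 8 − response.
  item 2: 5
  item 4: 4
  item 7: 3
  item 9: 8 − 2 = 6
  item 15: 8 − 6 = 2
  item 16: 8 − 5 = 3
  item 20: 6
Sum = 5 + 4 + 3 + 6 + 2 + 3 + 6 = 29

29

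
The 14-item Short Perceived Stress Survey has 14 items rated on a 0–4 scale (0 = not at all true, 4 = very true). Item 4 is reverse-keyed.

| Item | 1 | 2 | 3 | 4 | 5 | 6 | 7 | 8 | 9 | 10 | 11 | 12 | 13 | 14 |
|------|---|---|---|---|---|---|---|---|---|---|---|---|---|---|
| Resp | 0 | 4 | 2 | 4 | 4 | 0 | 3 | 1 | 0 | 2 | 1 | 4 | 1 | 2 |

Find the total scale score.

Apply reverse scoring (on a 0–4 scale, reversed = 4 − raw):
  item 4: 4 − 4 = 0
Scored responses: 0, 4, 2, 0, 4, 0, 3, 1, 0, 2, 1, 4, 1, 2
Total = 0 + 4 + 2 + 0 + 4 + 0 + 3 + 1 + 0 + 2 + 1 + 4 + 1 + 2 = 24

24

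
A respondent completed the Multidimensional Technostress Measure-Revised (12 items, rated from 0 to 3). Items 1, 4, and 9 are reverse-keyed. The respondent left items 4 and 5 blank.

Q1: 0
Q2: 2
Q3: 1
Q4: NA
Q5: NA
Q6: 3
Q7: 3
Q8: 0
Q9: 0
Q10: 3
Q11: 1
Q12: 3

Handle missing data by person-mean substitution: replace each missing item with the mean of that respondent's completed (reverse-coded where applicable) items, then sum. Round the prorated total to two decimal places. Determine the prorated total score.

26.40

Reverse-coded (reversed = (0+3) − raw = 3 − raw):
  item 1: 3 − 0 = 3
  item 9: 3 − 0 = 3
Completed scored items (10 of 12): 3, 2, 1, 3, 3, 0, 3, 3, 1, 3; sum = 22.
Person mean = 22 / 10 ≈ 2.2000
Prorated total = (22 / 10) × 12 = 26.40 (to 2 dp)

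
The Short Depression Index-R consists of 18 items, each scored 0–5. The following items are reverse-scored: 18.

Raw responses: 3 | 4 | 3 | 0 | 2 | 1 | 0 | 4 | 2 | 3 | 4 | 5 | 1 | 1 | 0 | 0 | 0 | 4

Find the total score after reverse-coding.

34

Reverse-coded items (reversed = (0+5) − raw = 5 − raw):
  item 18: 5 − 4 = 1
After reverse-coding: 3, 4, 3, 0, 2, 1, 0, 4, 2, 3, 4, 5, 1, 1, 0, 0, 0, 1
Total = 3 + 4 + 3 + 0 + 2 + 1 + 0 + 4 + 2 + 3 + 4 + 5 + 1 + 1 + 0 + 0 + 0 + 1 = 34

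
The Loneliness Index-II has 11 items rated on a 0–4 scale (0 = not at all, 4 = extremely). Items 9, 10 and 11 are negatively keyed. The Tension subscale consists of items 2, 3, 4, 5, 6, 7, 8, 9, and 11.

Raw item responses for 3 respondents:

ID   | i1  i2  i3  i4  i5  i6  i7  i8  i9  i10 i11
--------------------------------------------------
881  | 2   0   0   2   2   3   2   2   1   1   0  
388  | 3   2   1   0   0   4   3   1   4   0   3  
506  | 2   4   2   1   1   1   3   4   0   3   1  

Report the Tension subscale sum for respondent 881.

18

Respondent 881 raw: 2, 0, 0, 2, 2, 3, 2, 2, 1, 1, 0.
Tension items: 2, 3, 4, 5, 6, 7, 8, 9, 11.
Reverse-coded (reversed = (0+4) − raw = 4 − raw):
  item 2: 0
  item 3: 0
  item 4: 2
  item 5: 2
  item 6: 3
  item 7: 2
  item 8: 2
  item 9: 4 − 1 = 3
  item 11: 4 − 0 = 4
Sum = 0 + 0 + 2 + 2 + 3 + 2 + 2 + 3 + 4 = 18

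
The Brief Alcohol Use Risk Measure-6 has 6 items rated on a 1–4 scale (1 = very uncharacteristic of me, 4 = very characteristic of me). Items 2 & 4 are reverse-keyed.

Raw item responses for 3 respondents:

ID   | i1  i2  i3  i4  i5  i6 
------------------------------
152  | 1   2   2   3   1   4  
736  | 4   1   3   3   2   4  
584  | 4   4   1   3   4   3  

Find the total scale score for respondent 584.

15

Respondent 584 raw: 4, 4, 1, 3, 4, 3.
Reverse-coded (reverse-coded value = 5 − response):
  item 1: 4
  item 2: 5 − 4 = 1
  item 3: 1
  item 4: 5 − 3 = 2
  item 5: 4
  item 6: 3
Sum = 4 + 1 + 1 + 2 + 4 + 3 = 15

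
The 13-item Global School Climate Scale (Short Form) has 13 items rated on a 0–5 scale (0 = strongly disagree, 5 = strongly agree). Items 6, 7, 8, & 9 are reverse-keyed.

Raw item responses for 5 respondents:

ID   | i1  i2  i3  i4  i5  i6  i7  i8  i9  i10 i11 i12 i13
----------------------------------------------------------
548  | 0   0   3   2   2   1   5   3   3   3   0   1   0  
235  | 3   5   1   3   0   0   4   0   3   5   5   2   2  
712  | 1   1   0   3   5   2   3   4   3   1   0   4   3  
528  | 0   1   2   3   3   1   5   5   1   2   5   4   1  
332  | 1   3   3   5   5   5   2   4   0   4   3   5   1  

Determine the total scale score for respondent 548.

19

Respondent 548 raw: 0, 0, 3, 2, 2, 1, 5, 3, 3, 3, 0, 1, 0.
Reverse-coded (on a 0–5 scale, reversed = 5 − raw):
  item 1: 0
  item 2: 0
  item 3: 3
  item 4: 2
  item 5: 2
  item 6: 5 − 1 = 4
  item 7: 5 − 5 = 0
  item 8: 5 − 3 = 2
  item 9: 5 − 3 = 2
  item 10: 3
  item 11: 0
  item 12: 1
  item 13: 0
Sum = 0 + 0 + 3 + 2 + 2 + 4 + 0 + 2 + 2 + 3 + 0 + 1 + 0 = 19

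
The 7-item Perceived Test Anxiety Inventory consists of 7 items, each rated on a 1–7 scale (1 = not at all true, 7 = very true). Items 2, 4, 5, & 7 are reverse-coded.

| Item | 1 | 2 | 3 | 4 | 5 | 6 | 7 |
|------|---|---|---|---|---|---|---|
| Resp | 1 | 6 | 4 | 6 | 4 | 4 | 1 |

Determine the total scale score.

Apply reverse scoring (reversed = (1+7) − raw = 8 − raw):
  item 2: 8 − 6 = 2
  item 4: 8 − 6 = 2
  item 5: 8 − 4 = 4
  item 7: 8 − 1 = 7
Scored items: 1, 2, 4, 2, 4, 4, 7
Total = 1 + 2 + 4 + 2 + 4 + 4 + 7 = 24

24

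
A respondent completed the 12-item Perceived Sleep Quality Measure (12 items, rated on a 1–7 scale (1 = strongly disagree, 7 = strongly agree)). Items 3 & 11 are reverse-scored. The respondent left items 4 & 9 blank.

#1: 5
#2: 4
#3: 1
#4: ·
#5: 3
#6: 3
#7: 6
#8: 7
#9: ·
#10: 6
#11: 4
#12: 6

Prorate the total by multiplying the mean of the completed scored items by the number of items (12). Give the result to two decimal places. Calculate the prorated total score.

61.20

Reverse-coded (on a 1–7 scale, reversed = 8 − raw):
  item 3: 8 − 1 = 7
  item 11: 8 − 4 = 4
Completed scored items (10 of 12): 5, 4, 7, 3, 3, 6, 7, 6, 4, 6; sum = 51.
Person mean = 51 / 10 ≈ 5.1000
Prorated total = (51 / 10) × 12 = 61.20 (to 2 dp)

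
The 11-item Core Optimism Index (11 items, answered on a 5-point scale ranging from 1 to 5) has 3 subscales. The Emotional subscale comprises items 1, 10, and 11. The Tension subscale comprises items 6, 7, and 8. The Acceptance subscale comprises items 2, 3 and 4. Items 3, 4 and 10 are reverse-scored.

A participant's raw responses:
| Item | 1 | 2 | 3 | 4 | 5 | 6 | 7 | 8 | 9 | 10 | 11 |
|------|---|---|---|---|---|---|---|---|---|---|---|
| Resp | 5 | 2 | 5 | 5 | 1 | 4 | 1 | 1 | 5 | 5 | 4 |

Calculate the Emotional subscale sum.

10

Emotional items: 1, 10, 11.
Of these, item 10 is reverse-scored; reversed = (1+5) − raw = 6 − raw.
  item 1: 5
  item 10: 6 − 5 = 1
  item 11: 4
Sum = 5 + 1 + 4 = 10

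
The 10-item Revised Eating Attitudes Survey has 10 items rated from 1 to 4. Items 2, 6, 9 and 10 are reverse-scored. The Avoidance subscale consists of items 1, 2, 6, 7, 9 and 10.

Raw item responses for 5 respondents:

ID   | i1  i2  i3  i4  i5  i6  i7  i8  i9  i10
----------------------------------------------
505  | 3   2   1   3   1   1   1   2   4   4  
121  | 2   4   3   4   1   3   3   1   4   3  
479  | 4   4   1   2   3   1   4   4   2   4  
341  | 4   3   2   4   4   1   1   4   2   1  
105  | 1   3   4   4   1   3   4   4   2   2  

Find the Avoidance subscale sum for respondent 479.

17

Respondent 479 raw: 4, 4, 1, 2, 3, 1, 4, 4, 2, 4.
Avoidance items: 1, 2, 6, 7, 9, 10.
Reverse-coded (reverse-coded value = 5 − response):
  item 1: 4
  item 2: 5 − 4 = 1
  item 6: 5 − 1 = 4
  item 7: 4
  item 9: 5 − 2 = 3
  item 10: 5 − 4 = 1
Sum = 4 + 1 + 4 + 4 + 3 + 1 = 17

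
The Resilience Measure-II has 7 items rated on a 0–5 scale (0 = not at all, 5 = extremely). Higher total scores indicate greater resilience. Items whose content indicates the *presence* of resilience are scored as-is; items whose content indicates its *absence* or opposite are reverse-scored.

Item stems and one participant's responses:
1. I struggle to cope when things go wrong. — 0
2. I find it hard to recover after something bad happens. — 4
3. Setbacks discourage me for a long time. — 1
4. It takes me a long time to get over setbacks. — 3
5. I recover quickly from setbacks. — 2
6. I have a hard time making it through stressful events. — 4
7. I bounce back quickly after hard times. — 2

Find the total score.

17

Items 1, 2, 3, 4, 6 describe the absence/opposite of resilience → reverse-score.
reverse-coded value = 5 − response.
  item 1: 5 − 0 = 5
  item 2: 5 − 4 = 1
  item 3: 5 − 1 = 4
  item 4: 5 − 3 = 2
  item 5: 2
  item 6: 5 − 4 = 1
  item 7: 2
Total = 5 + 1 + 4 + 2 + 2 + 1 + 2 = 17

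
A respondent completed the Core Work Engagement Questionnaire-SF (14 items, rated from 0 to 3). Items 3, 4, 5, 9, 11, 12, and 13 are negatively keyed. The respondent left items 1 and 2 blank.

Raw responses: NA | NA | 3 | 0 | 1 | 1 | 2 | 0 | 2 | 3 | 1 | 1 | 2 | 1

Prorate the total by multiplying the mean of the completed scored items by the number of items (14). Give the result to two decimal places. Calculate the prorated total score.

Reverse-coded (reversed = (0+3) − raw = 3 − raw):
  item 3: 3 − 3 = 0
  item 4: 3 − 0 = 3
  item 5: 3 − 1 = 2
  item 9: 3 − 2 = 1
  item 11: 3 − 1 = 2
  item 12: 3 − 1 = 2
  item 13: 3 − 2 = 1
Completed scored items (12 of 14): 0, 3, 2, 1, 2, 0, 1, 3, 2, 2, 1, 1; sum = 18.
Person mean = 18 / 12 ≈ 1.5000
Prorated total = (18 / 12) × 14 = 21.00 (to 2 dp)

21.00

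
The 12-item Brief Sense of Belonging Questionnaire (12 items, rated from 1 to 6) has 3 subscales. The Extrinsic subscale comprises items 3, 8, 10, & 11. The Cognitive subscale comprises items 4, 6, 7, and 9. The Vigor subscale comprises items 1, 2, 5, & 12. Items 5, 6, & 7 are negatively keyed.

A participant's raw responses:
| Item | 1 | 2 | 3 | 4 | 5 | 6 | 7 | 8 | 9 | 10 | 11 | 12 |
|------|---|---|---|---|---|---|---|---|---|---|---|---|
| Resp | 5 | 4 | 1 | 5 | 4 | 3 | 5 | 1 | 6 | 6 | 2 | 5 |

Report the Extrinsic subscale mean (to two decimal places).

2.50

Extrinsic items: 3, 8, 10, 11.
  item 3: 1
  item 8: 1
  item 10: 6
  item 11: 2
Sum = 1 + 1 + 6 + 2 = 10
Mean = 10 / 4 = 2.50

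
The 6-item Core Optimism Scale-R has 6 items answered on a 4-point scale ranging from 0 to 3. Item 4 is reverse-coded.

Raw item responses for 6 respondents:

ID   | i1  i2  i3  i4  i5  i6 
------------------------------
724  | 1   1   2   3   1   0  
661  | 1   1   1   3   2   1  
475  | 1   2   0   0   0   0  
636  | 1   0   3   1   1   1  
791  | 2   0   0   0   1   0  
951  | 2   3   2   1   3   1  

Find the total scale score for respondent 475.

Respondent 475 raw: 1, 2, 0, 0, 0, 0.
Reverse-coded (reversed = (0+3) − raw = 3 − raw):
  item 1: 1
  item 2: 2
  item 3: 0
  item 4: 3 − 0 = 3
  item 5: 0
  item 6: 0
Sum = 1 + 2 + 0 + 3 + 0 + 0 = 6

6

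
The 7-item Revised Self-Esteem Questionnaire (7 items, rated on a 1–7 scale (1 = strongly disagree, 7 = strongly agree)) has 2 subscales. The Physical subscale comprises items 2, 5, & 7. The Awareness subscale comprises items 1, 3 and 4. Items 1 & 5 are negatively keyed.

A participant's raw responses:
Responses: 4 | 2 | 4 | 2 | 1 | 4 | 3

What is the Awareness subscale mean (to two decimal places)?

3.33

Awareness items: 1, 3, 4.
Of these, item 1 is negatively keyed; reversed = (1+7) − raw = 8 − raw.
  item 1: 8 − 4 = 4
  item 3: 4
  item 4: 2
Sum = 4 + 4 + 2 = 10
Mean = 10 / 3 = 3.33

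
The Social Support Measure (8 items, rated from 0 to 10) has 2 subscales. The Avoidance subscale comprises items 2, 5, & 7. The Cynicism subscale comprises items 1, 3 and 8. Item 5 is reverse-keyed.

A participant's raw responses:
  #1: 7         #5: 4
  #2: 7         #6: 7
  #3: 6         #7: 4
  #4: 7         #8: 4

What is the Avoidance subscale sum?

Avoidance items: 2, 5, 7.
Of these, item 5 is reverse-keyed; on a 0–10 scale, reversed = 10 − raw.
  item 2: 7
  item 5: 10 − 4 = 6
  item 7: 4
Sum = 7 + 6 + 4 = 17

17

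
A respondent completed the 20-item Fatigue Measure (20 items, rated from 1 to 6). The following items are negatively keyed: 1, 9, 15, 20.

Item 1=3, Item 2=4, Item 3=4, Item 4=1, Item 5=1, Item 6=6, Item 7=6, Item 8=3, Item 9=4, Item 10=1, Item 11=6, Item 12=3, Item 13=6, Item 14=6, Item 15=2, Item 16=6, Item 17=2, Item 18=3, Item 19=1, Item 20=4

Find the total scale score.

Raw sum = 72. Negatively keyed items: 1, 9, 15, 20; their raw sum = 13.
Each reversal replaces raw with 7 − raw, changing the total by 7 − 2·raw per item.
Total = 72 + 4·7 − 2·13 = 72 + 28 − 26 = 74

74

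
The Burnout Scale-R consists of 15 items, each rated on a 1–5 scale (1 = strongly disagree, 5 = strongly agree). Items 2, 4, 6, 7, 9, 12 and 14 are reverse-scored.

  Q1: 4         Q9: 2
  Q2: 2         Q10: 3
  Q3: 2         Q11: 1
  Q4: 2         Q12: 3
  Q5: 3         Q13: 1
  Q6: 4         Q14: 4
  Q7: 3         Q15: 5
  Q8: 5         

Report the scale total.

46

Raw sum = 44. Reverse-scored items: 2, 4, 6, 7, 9, 12, 14; their raw sum = 20.
Each reversal replaces raw with 6 − raw, changing the total by 6 − 2·raw per item.
Total = 44 + 7·6 − 2·20 = 44 + 42 − 40 = 46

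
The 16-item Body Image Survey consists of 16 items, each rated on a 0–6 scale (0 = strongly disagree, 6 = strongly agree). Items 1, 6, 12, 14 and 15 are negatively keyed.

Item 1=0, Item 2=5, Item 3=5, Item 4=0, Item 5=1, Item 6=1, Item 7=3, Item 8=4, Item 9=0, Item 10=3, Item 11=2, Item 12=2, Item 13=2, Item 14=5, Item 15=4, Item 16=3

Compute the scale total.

Negatively keyed items use 6 − raw:
  item 1: 6 − 0 = 6
  item 6: 6 − 1 = 5
  item 12: 6 − 2 = 4
  item 14: 6 − 5 = 1
  item 15: 6 − 4 = 2
After reverse-coding: 6, 5, 5, 0, 1, 5, 3, 4, 0, 3, 2, 4, 2, 1, 2, 3
Total = 6 + 5 + 5 + 0 + 1 + 5 + 3 + 4 + 0 + 3 + 2 + 4 + 2 + 1 + 2 + 3 = 46

46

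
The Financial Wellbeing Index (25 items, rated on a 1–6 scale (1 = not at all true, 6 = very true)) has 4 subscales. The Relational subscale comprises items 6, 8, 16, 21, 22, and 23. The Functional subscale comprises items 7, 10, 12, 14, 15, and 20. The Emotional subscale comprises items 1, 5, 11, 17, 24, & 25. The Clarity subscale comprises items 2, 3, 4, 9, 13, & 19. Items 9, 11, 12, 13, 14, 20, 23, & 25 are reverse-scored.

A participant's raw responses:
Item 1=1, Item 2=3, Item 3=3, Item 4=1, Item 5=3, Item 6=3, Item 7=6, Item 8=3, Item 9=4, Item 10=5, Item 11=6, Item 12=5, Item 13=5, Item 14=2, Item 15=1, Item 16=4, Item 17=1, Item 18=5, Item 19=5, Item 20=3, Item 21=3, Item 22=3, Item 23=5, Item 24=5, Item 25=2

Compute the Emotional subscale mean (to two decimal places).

Emotional items: 1, 5, 11, 17, 24, 25.
Of these, items 11 & 25 are reverse-scored; on a 1–6 scale, reversed = 7 − raw.
  item 1: 1
  item 5: 3
  item 11: 7 − 6 = 1
  item 17: 1
  item 24: 5
  item 25: 7 − 2 = 5
Sum = 1 + 3 + 1 + 1 + 5 + 5 = 16
Mean = 16 / 6 = 2.67

2.67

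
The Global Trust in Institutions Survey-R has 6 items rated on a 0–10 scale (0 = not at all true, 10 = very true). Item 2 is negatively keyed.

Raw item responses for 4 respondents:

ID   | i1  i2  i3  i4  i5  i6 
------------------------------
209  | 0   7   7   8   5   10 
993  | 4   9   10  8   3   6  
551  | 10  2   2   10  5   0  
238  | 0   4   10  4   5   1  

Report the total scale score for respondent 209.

33

Respondent 209 raw: 0, 7, 7, 8, 5, 10.
Reverse-coded (reversed = (0+10) − raw = 10 − raw):
  item 1: 0
  item 2: 10 − 7 = 3
  item 3: 7
  item 4: 8
  item 5: 5
  item 6: 10
Sum = 0 + 3 + 7 + 8 + 5 + 10 = 33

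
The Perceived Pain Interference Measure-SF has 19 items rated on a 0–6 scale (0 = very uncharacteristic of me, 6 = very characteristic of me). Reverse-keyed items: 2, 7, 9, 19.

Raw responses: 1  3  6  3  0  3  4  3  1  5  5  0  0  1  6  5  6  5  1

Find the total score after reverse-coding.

64

Reverse-keyed items use 6 − raw:
  item 2: 6 − 3 = 3
  item 7: 6 − 4 = 2
  item 9: 6 − 1 = 5
  item 19: 6 − 1 = 5
Scored responses: 1, 3, 6, 3, 0, 3, 2, 3, 5, 5, 5, 0, 0, 1, 6, 5, 6, 5, 5
Total = 1 + 3 + 6 + 3 + 0 + 3 + 2 + 3 + 5 + 5 + 5 + 0 + 0 + 1 + 6 + 5 + 6 + 5 + 5 = 64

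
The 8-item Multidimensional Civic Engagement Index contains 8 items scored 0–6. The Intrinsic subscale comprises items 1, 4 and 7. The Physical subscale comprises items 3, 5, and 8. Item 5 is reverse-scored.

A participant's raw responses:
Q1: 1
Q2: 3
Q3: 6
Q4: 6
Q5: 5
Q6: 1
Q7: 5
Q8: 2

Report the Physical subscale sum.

Physical items: 3, 5, 8.
Of these, item 5 is reverse-scored; reverse-coded value = 6 − response.
  item 3: 6
  item 5: 6 − 5 = 1
  item 8: 2
Sum = 6 + 1 + 2 = 9

9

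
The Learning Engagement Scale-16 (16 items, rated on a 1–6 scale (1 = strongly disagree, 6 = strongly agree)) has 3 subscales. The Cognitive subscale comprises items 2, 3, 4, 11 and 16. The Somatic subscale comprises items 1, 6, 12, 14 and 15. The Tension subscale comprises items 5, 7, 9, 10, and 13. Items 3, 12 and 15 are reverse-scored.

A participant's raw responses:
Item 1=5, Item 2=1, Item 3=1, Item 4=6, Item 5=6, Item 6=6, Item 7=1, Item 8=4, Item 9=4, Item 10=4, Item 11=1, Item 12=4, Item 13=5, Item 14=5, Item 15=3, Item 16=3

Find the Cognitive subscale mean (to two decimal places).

Cognitive items: 2, 3, 4, 11, 16.
Of these, item 3 is reverse-scored; on a 1–6 scale, reversed = 7 − raw.
  item 2: 1
  item 3: 7 − 1 = 6
  item 4: 6
  item 11: 1
  item 16: 3
Sum = 1 + 6 + 6 + 1 + 3 = 17
Mean = 17 / 5 = 3.40

3.40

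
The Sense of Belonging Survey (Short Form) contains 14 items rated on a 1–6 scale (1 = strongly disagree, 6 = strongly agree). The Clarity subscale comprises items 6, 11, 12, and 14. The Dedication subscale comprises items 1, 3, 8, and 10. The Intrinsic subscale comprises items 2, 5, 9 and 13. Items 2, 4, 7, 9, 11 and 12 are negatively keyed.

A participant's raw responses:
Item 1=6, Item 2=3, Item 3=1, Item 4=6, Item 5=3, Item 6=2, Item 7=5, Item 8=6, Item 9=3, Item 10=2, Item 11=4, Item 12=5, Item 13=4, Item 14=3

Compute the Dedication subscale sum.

Dedication items: 1, 3, 8, 10.
  item 1: 6
  item 3: 1
  item 8: 6
  item 10: 2
Sum = 6 + 1 + 6 + 2 = 15

15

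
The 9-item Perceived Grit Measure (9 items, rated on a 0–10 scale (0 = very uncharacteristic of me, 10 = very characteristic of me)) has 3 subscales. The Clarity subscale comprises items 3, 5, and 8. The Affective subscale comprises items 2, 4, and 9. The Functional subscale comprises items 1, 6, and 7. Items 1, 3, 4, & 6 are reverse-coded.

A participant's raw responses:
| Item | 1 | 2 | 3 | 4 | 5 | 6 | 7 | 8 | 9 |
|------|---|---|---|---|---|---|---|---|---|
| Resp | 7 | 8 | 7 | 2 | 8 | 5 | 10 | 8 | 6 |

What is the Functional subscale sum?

18

Functional items: 1, 6, 7.
Of these, items 1 & 6 are reverse-coded; reversed = (0+10) − raw = 10 − raw.
  item 1: 10 − 7 = 3
  item 6: 10 − 5 = 5
  item 7: 10
Sum = 3 + 5 + 10 = 18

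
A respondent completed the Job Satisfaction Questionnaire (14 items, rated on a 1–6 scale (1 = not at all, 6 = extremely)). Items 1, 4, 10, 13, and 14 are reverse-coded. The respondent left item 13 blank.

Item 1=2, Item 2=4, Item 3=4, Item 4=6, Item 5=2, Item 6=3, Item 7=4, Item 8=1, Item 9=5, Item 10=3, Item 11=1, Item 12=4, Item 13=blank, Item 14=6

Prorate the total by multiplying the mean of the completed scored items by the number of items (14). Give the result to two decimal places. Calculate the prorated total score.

42.00

Reverse-coded (on a 1–6 scale, reversed = 7 − raw):
  item 1: 7 − 2 = 5
  item 4: 7 − 6 = 1
  item 10: 7 − 3 = 4
  item 14: 7 − 6 = 1
Completed scored items (13 of 14): 5, 4, 4, 1, 2, 3, 4, 1, 5, 4, 1, 4, 1; sum = 39.
Person mean = 39 / 13 ≈ 3.0000
Prorated total = (39 / 13) × 14 = 42.00 (to 2 dp)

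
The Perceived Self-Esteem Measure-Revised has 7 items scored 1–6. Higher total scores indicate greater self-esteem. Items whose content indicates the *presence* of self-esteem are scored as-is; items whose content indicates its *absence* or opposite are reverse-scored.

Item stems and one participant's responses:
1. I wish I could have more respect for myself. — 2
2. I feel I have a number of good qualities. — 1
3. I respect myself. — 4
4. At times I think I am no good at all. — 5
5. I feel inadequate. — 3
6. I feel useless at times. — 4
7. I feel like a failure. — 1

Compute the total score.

Items 1, 4, 5, 6, 7 describe the absence/opposite of self-esteem → reverse-score.
on a 1–6 scale, reversed = 7 − raw.
  item 1: 7 − 2 = 5
  item 2: 1
  item 3: 4
  item 4: 7 − 5 = 2
  item 5: 7 − 3 = 4
  item 6: 7 − 4 = 3
  item 7: 7 − 1 = 6
Total = 5 + 1 + 4 + 2 + 4 + 3 + 6 = 25

25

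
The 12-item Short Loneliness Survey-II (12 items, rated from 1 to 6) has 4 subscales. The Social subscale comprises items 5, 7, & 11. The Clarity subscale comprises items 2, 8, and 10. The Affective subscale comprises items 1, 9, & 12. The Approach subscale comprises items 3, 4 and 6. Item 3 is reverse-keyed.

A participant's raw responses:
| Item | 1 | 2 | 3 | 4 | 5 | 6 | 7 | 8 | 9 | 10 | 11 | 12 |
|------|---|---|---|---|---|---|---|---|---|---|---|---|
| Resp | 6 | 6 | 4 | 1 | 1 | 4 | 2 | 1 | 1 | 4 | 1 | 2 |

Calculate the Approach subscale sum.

Approach items: 3, 4, 6.
Of these, item 3 is reverse-keyed; reversed = (1+6) − raw = 7 − raw.
  item 3: 7 − 4 = 3
  item 4: 1
  item 6: 4
Sum = 3 + 1 + 4 = 8

8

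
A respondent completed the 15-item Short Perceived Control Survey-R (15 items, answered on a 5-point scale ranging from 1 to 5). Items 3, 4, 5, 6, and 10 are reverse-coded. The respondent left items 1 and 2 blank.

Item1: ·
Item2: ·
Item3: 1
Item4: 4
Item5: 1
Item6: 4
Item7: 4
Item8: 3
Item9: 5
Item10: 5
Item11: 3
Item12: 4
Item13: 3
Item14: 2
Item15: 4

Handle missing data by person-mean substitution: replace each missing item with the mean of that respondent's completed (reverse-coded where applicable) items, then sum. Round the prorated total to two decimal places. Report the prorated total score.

49.62

Reverse-coded (on a 1–5 scale, reversed = 6 − raw):
  item 3: 6 − 1 = 5
  item 4: 6 − 4 = 2
  item 5: 6 − 1 = 5
  item 6: 6 − 4 = 2
  item 10: 6 − 5 = 1
Completed scored items (13 of 15): 5, 2, 5, 2, 4, 3, 5, 1, 3, 4, 3, 2, 4; sum = 43.
Person mean = 43 / 13 ≈ 3.3077
Prorated total = (43 / 13) × 15 = 49.62 (to 2 dp)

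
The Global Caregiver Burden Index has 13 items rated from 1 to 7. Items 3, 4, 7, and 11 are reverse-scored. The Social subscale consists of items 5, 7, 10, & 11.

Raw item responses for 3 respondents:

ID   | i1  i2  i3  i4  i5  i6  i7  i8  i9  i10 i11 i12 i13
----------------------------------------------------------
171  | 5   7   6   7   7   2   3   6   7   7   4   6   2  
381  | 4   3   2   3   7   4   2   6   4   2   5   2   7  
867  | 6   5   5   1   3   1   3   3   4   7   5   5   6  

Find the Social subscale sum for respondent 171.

Respondent 171 raw: 5, 7, 6, 7, 7, 2, 3, 6, 7, 7, 4, 6, 2.
Social items: 5, 7, 10, 11.
Reverse-coded (on a 1–7 scale, reversed = 8 − raw):
  item 5: 7
  item 7: 8 − 3 = 5
  item 10: 7
  item 11: 8 − 4 = 4
Sum = 7 + 5 + 7 + 4 = 23

23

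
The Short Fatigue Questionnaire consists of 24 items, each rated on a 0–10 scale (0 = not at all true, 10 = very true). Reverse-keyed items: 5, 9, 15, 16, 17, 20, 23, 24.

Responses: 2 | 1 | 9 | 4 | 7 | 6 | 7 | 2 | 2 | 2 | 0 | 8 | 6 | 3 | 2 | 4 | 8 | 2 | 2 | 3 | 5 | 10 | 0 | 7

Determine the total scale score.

Raw sum = 102. Reverse-keyed items: 5, 9, 15, 16, 17, 20, 23, 24; their raw sum = 33.
Each reversal replaces raw with 10 − raw, changing the total by 10 − 2·raw per item.
Total = 102 + 8·10 − 2·33 = 102 + 80 − 66 = 116

116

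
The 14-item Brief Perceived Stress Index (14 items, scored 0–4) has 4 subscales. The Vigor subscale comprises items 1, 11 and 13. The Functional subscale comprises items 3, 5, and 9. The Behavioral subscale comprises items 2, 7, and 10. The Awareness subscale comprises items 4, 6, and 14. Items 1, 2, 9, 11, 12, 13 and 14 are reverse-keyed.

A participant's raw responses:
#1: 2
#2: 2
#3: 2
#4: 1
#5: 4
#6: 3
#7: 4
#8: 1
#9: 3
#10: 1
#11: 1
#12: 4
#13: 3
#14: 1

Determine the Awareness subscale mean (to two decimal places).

2.33

Awareness items: 4, 6, 14.
Of these, item 14 is reverse-keyed; on a 0–4 scale, reversed = 4 − raw.
  item 4: 1
  item 6: 3
  item 14: 4 − 1 = 3
Sum = 1 + 3 + 3 = 7
Mean = 7 / 3 = 2.33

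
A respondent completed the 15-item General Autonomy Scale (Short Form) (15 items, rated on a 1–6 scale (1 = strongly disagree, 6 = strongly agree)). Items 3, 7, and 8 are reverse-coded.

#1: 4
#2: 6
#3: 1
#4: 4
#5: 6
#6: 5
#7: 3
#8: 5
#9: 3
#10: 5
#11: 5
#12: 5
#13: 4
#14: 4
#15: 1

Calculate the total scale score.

Raw sum = 61. Reverse-coded items: 3, 7, 8; their raw sum = 9.
Each reversal replaces raw with 7 − raw, changing the total by 7 − 2·raw per item.
Total = 61 + 3·7 − 2·9 = 61 + 21 − 18 = 64

64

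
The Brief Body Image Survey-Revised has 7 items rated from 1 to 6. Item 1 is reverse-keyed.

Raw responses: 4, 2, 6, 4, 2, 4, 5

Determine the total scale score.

26

Apply reverse scoring (reversed = (1+6) − raw = 7 − raw):
  item 1: 7 − 4 = 3
Scored responses: 3, 2, 6, 4, 2, 4, 5
Total = 3 + 2 + 6 + 4 + 2 + 4 + 5 = 26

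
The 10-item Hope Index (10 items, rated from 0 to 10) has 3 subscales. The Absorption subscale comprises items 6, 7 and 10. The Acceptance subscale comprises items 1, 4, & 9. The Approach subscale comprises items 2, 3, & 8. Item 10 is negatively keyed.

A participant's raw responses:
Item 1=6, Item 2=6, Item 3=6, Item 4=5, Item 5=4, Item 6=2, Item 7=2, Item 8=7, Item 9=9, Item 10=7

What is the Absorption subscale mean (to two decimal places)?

Absorption items: 6, 7, 10.
Of these, item 10 is negatively keyed; reverse-coded value = 10 − response.
  item 6: 2
  item 7: 2
  item 10: 10 − 7 = 3
Sum = 2 + 2 + 3 = 7
Mean = 7 / 3 = 2.33

2.33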